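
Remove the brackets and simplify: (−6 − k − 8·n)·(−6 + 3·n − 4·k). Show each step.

36 + 30·n + 30·k + 29·k·n + 4·k^2 − 24·n^2

(−6 − k − 8·n)·(−6 + 3·n − 4·k)
= 36 − 18·n + 24·k + 6·k − 3·k·n + 4·k^2 + 48·n − 24·n^2 + 32·k·n    [distributive law]
= 36 + 30·n + 30·k + 29·k·n + 4·k^2 − 24·n^2    [combine like terms]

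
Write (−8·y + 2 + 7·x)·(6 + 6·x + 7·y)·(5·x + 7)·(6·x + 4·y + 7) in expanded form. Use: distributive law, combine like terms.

(−8·y + 2 + 7·x)·(6 + 6·x + 7·y)·(5·x + 7)·(6·x + 4·y + 7)
= (−48·y − 48·x·y − 56·y^2 + 12 + 12·x + 14·y + 42·x + 42·x^2 + 49·x·y)·(5·x + 7)·(6·x + 4·y + 7)    [distributive law]
= (−34·y + x·y − 56·y^2 + 12 + 54·x + 42·x^2)·(5·x + 7)·(6·x + 4·y + 7)    [combine like terms]
= (−170·x·y − 238·y + 5·x^2·y + 7·x·y − 280·x·y^2 − 392·y^2 + 60·x + 84 + 270·x^2 + 378·x + 210·x^3 + 294·x^2)·(6·x + 4·y + 7)    [distributive law]
= (−163·x·y − 238·y + 5·x^2·y − 280·x·y^2 − 392·y^2 + 438·x + 84 + 564·x^2 + 210·x^3)·(6·x + 4·y + 7)    [combine like terms]
= −978·x^2·y − 652·x·y^2 − 1141·x·y − 1428·x·y − 952·y^2 − 1666·y + 30·x^3·y + 20·x^2·y^2 + 35·x^2·y − 1680·x^2·y^2 − 1120·x·y^3 − 1960·x·y^2 − 2352·x·y^2 − 1568·y^3 − 2744·y^2 + 2628·x^2 + 1752·x·y + 3066·x + 504·x + 336·y + 588 + 3384·x^3 + 2256·x^2·y + 3948·x^2 + 1260·x^4 + 840·x^3·y + 1470·x^3    [distributive law]
= 1313·x^2·y − 4964·x·y^2 − 817·x·y − 3696·y^2 − 1330·y + 870·x^3·y − 1660·x^2·y^2 − 1120·x·y^3 − 1568·y^3 + 6576·x^2 + 3570·x + 588 + 4854·x^3 + 1260·x^4    [combine like terms]

1313·x^2·y − 4964·x·y^2 − 817·x·y − 3696·y^2 − 1330·y + 870·x^3·y − 1660·x^2·y^2 − 1120·x·y^3 − 1568·y^3 + 6576·x^2 + 3570·x + 588 + 4854·x^3 + 1260·x^4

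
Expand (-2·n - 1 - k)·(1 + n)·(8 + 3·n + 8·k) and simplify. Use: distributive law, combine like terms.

(-2·n - 1 - k)·(1 + n)·(8 + 3·n + 8·k)
= (-2·n - 2·n^2 - 1 - n - k - k·n)·(8 + 3·n + 8·k)    [distributive law]
= (-3·n - 2·n^2 - 1 - k - k·n)·(8 + 3·n + 8·k)    [combine like terms]
= -24·n - 9·n^2 - 24·k·n - 16·n^2 - 6·n^3 - 16·k·n^2 - 8 - 3·n - 8·k - 8·k - 3·k·n - 8·k^2 - 8·k·n - 3·k·n^2 - 8·k^2·n    [distributive law]
= -27·n - 25·n^2 - 35·k·n - 6·n^3 - 19·k·n^2 - 8 - 16·k - 8·k^2 - 8·k^2·n    [combine like terms]

-27·n - 25·n^2 - 35·k·n - 6·n^3 - 19·k·n^2 - 8 - 16·k - 8·k^2 - 8·k^2·n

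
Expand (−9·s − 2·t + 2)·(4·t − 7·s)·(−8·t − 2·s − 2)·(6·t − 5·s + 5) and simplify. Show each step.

832·s·t^3 − 3720·s^2·t^2 + 2040·s·t^2 + 1544·s^3·t − 3588·s^2·t + 948·s·t + 630·s^4 − 140·s^3 − 630·s^2 + 384·t^4 + 32·t^3 − 336·t^2 − 80·t + 140·s

(−9·s − 2·t + 2)·(4·t − 7·s)·(−8·t − 2·s − 2)·(6·t − 5·s + 5)
= (−36·s·t + 63·s^2 − 8·t^2 + 14·s·t + 8·t − 14·s)·(−8·t − 2·s − 2)·(6·t − 5·s + 5)    [distributive law]
= (−22·s·t + 63·s^2 − 8·t^2 + 8·t − 14·s)·(−8·t − 2·s − 2)·(6·t − 5·s + 5)    [combine like terms]
= (176·s·t^2 + 44·s^2·t + 44·s·t − 504·s^2·t − 126·s^3 − 126·s^2 + 64·t^3 + 16·s·t^2 + 16·t^2 − 64·t^2 − 16·s·t − 16·t + 112·s·t + 28·s^2 + 28·s)·(6·t − 5·s + 5)    [distributive law]
= (192·s·t^2 − 460·s^2·t + 140·s·t − 126·s^3 − 98·s^2 + 64·t^3 − 48·t^2 − 16·t + 28·s)·(6·t − 5·s + 5)    [combine like terms]
= 1152·s·t^3 − 960·s^2·t^2 + 960·s·t^2 − 2760·s^2·t^2 + 2300·s^3·t − 2300·s^2·t + 840·s·t^2 − 700·s^2·t + 700·s·t − 756·s^3·t + 630·s^4 − 630·s^3 − 588·s^2·t + 490·s^3 − 490·s^2 + 384·t^4 − 320·s·t^3 + 320·t^3 − 288·t^3 + 240·s·t^2 − 240·t^2 − 96·t^2 + 80·s·t − 80·t + 168·s·t − 140·s^2 + 140·s    [distributive law]
= 832·s·t^3 − 3720·s^2·t^2 + 2040·s·t^2 + 1544·s^3·t − 3588·s^2·t + 948·s·t + 630·s^4 − 140·s^3 − 630·s^2 + 384·t^4 + 32·t^3 − 336·t^2 − 80·t + 140·s    [combine like terms]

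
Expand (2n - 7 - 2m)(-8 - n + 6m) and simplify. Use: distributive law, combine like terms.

-9n - 2n^2 + 14mn + 56 - 26m - 12m^2

(2n - 7 - 2m)(-8 - n + 6m)
= -16n - 2n^2 + 12mn + 56 + 7n - 42m + 16m + 2mn - 12m^2    [distributive law]
= -9n - 2n^2 + 14mn + 56 - 26m - 12m^2    [combine like terms]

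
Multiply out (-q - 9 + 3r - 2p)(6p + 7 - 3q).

20q + 3q^2 - 68p - 63 + 18pr + 21r - 9qr - 12p^2

(-q - 9 + 3r - 2p)(6p + 7 - 3q)
= -6pq - 7q + 3q^2 - 54p - 63 + 27q + 18pr + 21r - 9qr - 12p^2 - 14p + 6pq    [distributive law]
= 20q + 3q^2 - 68p - 63 + 18pr + 21r - 9qr - 12p^2    [combine like terms]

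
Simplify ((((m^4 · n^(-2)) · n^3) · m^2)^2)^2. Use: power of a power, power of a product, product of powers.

((((m^4 · n^(-2)) · n^3) · m^2)^2)^2
= (((m^4 · n^(-2)) · n^3) · m^2)^4    [power of a power]
= (((m^4 · n^(-2)) · n^3)^4) · ((m^2)^4)    [power of a product]
= (((m^4 · n^(-2))^4) · ((n^3)^4)) · ((m^2)^4)    [power of a product]
= ((((m^4)^4) · ((n^(-2))^4)) · ((n^3)^4)) · ((m^2)^4)    [power of a product]
= ((m^16 · ((n^(-2))^4)) · ((n^3)^4)) · ((m^2)^4)    [power of a power]
= ((m^16 · n^(-8)) · ((n^3)^4)) · ((m^2)^4)    [power of a power]
= ((m^16 · n^(-8)) · n^12) · ((m^2)^4)    [power of a power]
= ((m^16 · n^(-8)) · n^12) · m^8    [power of a power]
= m^24n^4    [product of powers]

m^24n^4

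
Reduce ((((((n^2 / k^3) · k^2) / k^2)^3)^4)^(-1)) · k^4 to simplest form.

((((((n^2 / k^3) · k^2) / k^2)^3)^4)^(-1)) · k^4
= (((((n^2 / k^3) · k^2) / k^2)^3)^(-4)) · k^4    [power of a power]
= ((((n^2 / k^3) · k^2) / k^2)^(-12)) · k^4    [power of a power]
= ((((n^2 / k^3) · k^2)^(-12)) / ((k^2)^(-12))) · k^4    [power of a quotient]
= ((((n^2 / k^3)^(-12)) · ((k^2)^(-12))) / ((k^2)^(-12))) · k^4    [power of a product]
= (((((n^2)^(-12)) / ((k^3)^(-12))) · ((k^2)^(-12))) / ((k^2)^(-12))) · k^4    [power of a quotient]
= (((n^(-24) / ((k^3)^(-12))) · ((k^2)^(-12))) / ((k^2)^(-12))) · k^4    [power of a power]
= (((n^(-24) / k^(-36)) · ((k^2)^(-12))) / ((k^2)^(-12))) · k^4    [power of a power]
= (((n^(-24) / k^(-36)) · k^(-24)) / ((k^2)^(-12))) · k^4    [power of a power]
= (((n^(-24) / k^(-36)) · k^(-24)) / k^(-24)) · k^4    [power of a power]
= k^40·n^(-24)    [quotient of powers; product of powers]

k^40·n^(-24)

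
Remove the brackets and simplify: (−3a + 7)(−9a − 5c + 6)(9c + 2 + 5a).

(−3a + 7)(−9a − 5c + 6)(9c + 2 + 5a)
= (27a² + 15ac − 18a − 63a − 35c + 42)(9c + 2 + 5a)    [distributive law]
= (27a² + 15ac − 81a − 35c + 42)(9c + 2 + 5a)    [combine like terms]
= 243a²c + 54a² + 135a³ + 135ac² + 30ac + 75a²c − 729ac − 162a − 405a² − 315c² − 70c − 175ac + 378c + 84 + 210a    [distributive law]
= 318a²c − 351a² + 135a³ + 135ac² − 874ac + 48a − 315c² + 308c + 84    [combine like terms]

318a²c − 351a² + 135a³ + 135ac² − 874ac + 48a − 315c² + 308c + 84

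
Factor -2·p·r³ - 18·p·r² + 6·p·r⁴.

-2·p·r³ - 18·p·r² + 6·p·r⁴
= 2(-p·r³ - 9·p·r² + 3·p·r⁴)    [factor out 2]
= 2·p·r²(-r - 9 + 3·r²)    [factor out p·r²]

2·p·r²(-r - 9 + 3·r²)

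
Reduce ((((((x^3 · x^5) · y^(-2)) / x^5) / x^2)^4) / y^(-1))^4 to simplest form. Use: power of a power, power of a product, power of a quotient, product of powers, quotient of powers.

x^16y^(-28)

((((((x^3 · x^5) · y^(-2)) / x^5) / x^2)^4) / y^(-1))^4
= ((((((x^3 · x^5) · y^(-2)) / x^5) / x^2)^4)^4) / ((y^(-1))^4)    [power of a quotient]
= (((((x^3 · x^5) · y^(-2)) / x^5) / x^2)^16) / ((y^(-1))^4)    [power of a power]
= (((((x^3 · x^5) · y^(-2)) / x^5)^16) / ((x^2)^16)) / ((y^(-1))^4)    [power of a quotient]
= (((((x^3 · x^5) · y^(-2))^16) / ((x^5)^16)) / ((x^2)^16)) / ((y^(-1))^4)    [power of a quotient]
= (((((x^3 · x^5)^16) · ((y^(-2))^16)) / ((x^5)^16)) / ((x^2)^16)) / ((y^(-1))^4)    [power of a product]
= ((((((x^3)^16) · ((x^5)^16)) · ((y^(-2))^16)) / ((x^5)^16)) / ((x^2)^16)) / ((y^(-1))^4)    [power of a product]
= ((((x^48 · ((x^5)^16)) · ((y^(-2))^16)) / ((x^5)^16)) / ((x^2)^16)) / ((y^(-1))^4)    [power of a power]
= ((((x^48 · x^80) · ((y^(-2))^16)) / ((x^5)^16)) / ((x^2)^16)) / ((y^(-1))^4)    [power of a power]
= (((x^128 · ((y^(-2))^16)) / ((x^5)^16)) / ((x^2)^16)) / ((y^(-1))^4)    [product of powers]
= (((x^128 · y^(-32)) / ((x^5)^16)) / ((x^2)^16)) / ((y^(-1))^4)    [power of a power]
= (((x^128 · y^(-32)) / x^80) / ((x^2)^16)) / ((y^(-1))^4)    [power of a power]
= (((x^128 · y^(-32)) / x^80) / x^32) / ((y^(-1))^4)    [power of a power]
= (((x^128 · y^(-32)) / x^80) / x^32) / y^(-4)    [power of a power]
= x^16y^(-28)    [quotient of powers; product of powers]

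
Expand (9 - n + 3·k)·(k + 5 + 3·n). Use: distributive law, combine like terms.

24·k + 45 + 22·n + 8·k·n - 3·n^2 + 3·k^2

(9 - n + 3·k)·(k + 5 + 3·n)
= 9·k + 45 + 27·n - k·n - 5·n - 3·n^2 + 3·k^2 + 15·k + 9·k·n    [distributive law]
= 24·k + 45 + 22·n + 8·k·n - 3·n^2 + 3·k^2    [combine like terms]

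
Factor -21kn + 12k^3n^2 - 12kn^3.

-21kn + 12k^3n^2 - 12kn^3
= 3(-7kn + 4k^3n^2 - 4kn^3)    [factor out 3]
= 3kn(-7 + 4k^2n - 4n^2)    [factor out kn]

3kn(-7 + 4k^2n - 4n^2)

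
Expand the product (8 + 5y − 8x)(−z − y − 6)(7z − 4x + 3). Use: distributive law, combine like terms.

(8 + 5y − 8x)(−z − y − 6)(7z − 4x + 3)
= (−8z − 8y − 48 − 5yz − 5y² − 30y + 8xz + 8xy + 48x)(7z − 4x + 3)    [distributive law]
= (−8z − 38y − 48 − 5yz − 5y² + 8xz + 8xy + 48x)(7z − 4x + 3)    [combine like terms]
= −56z² + 32xz − 24z − 266yz + 152xy − 114y − 336z + 192x − 144 − 35yz² + 20xyz − 15yz − 35y²z + 20xy² − 15y² + 56xz² − 32x²z + 24xz + 56xyz − 32x²y + 24xy + 336xz − 192x² + 144x    [distributive law]
= −56z² + 392xz − 360z − 281yz + 176xy − 114y + 336x − 144 − 35yz² + 76xyz − 35y²z + 20xy² − 15y² + 56xz² − 32x²z − 32x²y − 192x²    [combine like terms]

−56z² + 392xz − 360z − 281yz + 176xy − 114y + 336x − 144 − 35yz² + 76xyz − 35y²z + 20xy² − 15y² + 56xz² − 32x²z − 32x²y − 192x²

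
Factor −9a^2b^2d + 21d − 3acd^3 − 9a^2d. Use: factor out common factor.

−9a^2b^2d + 21d − 3acd^3 − 9a^2d
= 3(−3a^2b^2d + 7d − acd^3 − 3a^2d)    [factor out 3]
= 3d(−3a^2b^2 + 7 − acd^2 − 3a^2)    [factor out d]

3d(−3a^2b^2 + 7 − acd^2 − 3a^2)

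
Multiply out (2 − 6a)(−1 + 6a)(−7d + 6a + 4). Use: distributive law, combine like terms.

14d + 60a − 8 − 126ad − 36a^2 + 252a^2d − 216a^3

(2 − 6a)(−1 + 6a)(−7d + 6a + 4)
= (−2 + 12a + 6a − 36a^2)(−7d + 6a + 4)    [distributive law]
= (−2 + 18a − 36a^2)(−7d + 6a + 4)    [combine like terms]
= 14d − 12a − 8 − 126ad + 108a^2 + 72a + 252a^2d − 216a^3 − 144a^2    [distributive law]
= 14d + 60a − 8 − 126ad − 36a^2 + 252a^2d − 216a^3    [combine like terms]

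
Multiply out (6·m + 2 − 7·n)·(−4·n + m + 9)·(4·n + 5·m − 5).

(6·m + 2 − 7·n)·(−4·n + m + 9)·(4·n + 5·m − 5)
= (−24·m·n + 6·m^2 + 54·m − 8·n + 2·m + 18 + 28·n^2 − 7·m·n − 63·n)·(4·n + 5·m − 5)    [distributive law]
= (−31·m·n + 6·m^2 + 56·m − 71·n + 18 + 28·n^2)·(4·n + 5·m − 5)    [combine like terms]
= −124·m·n^2 − 155·m^2·n + 155·m·n + 24·m^2·n + 30·m^3 − 30·m^2 + 224·m·n + 280·m^2 − 280·m − 284·n^2 − 355·m·n + 355·n + 72·n + 90·m − 90 + 112·n^3 + 140·m·n^2 − 140·n^2    [distributive law]
= 16·m·n^2 − 131·m^2·n + 24·m·n + 30·m^3 + 250·m^2 − 190·m − 424·n^2 + 427·n − 90 + 112·n^3    [combine like terms]

16·m·n^2 − 131·m^2·n + 24·m·n + 30·m^3 + 250·m^2 − 190·m − 424·n^2 + 427·n − 90 + 112·n^3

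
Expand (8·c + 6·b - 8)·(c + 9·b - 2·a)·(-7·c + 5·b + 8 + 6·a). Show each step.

(8·c + 6·b - 8)·(c + 9·b - 2·a)·(-7·c + 5·b + 8 + 6·a)
= (8·c² + 72·b·c - 16·a·c + 6·b·c + 54·b² - 12·a·b - 8·c - 72·b + 16·a)·(-7·c + 5·b + 8 + 6·a)    [distributive law]
= (8·c² + 78·b·c - 16·a·c + 54·b² - 12·a·b - 8·c - 72·b + 16·a)·(-7·c + 5·b + 8 + 6·a)    [combine like terms]
= -56·c³ + 40·b·c² + 64·c² + 48·a·c² - 546·b·c² + 390·b²·c + 624·b·c + 468·a·b·c + 112·a·c² - 80·a·b·c - 128·a·c - 96·a²·c - 378·b²·c + 270·b³ + 432·b² + 324·a·b² + 84·a·b·c - 60·a·b² - 96·a·b - 72·a²·b + 56·c² - 40·b·c - 64·c - 48·a·c + 504·b·c - 360·b² - 576·b - 432·a·b - 112·a·c + 80·a·b + 128·a + 96·a²    [distributive law]
= -56·c³ - 506·b·c² + 120·c² + 160·a·c² + 12·b²·c + 1088·b·c + 472·a·b·c - 288·a·c - 96·a²·c + 270·b³ + 72·b² + 264·a·b² - 448·a·b - 72·a²·b - 64·c - 576·b + 128·a + 96·a²    [combine like terms]

-56·c³ - 506·b·c² + 120·c² + 160·a·c² + 12·b²·c + 1088·b·c + 472·a·b·c - 288·a·c - 96·a²·c + 270·b³ + 72·b² + 264·a·b² - 448·a·b - 72·a²·b - 64·c - 576·b + 128·a + 96·a²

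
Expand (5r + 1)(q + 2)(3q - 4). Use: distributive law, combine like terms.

(5r + 1)(q + 2)(3q - 4)
= (5qr + 10r + q + 2)(3q - 4)    [distributive law]
= 15q^2r - 20qr + 30qr - 40r + 3q^2 - 4q + 6q - 8    [distributive law]
= 15q^2r + 10qr - 40r + 3q^2 + 2q - 8    [combine like terms]

15q^2r + 10qr - 40r + 3q^2 + 2q - 8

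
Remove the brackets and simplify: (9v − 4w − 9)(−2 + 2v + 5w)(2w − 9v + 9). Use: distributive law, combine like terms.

594vw + 486v^2 − 486v − 297v^2w − 162v^3 + 254vw^2 − 254w^2 − 297w − 40w^3 + 162

(9v − 4w − 9)(−2 + 2v + 5w)(2w − 9v + 9)
= (−18v + 18v^2 + 45vw + 8w − 8vw − 20w^2 + 18 − 18v − 45w)(2w − 9v + 9)    [distributive law]
= (−36v + 18v^2 + 37vw − 37w − 20w^2 + 18)(2w − 9v + 9)    [combine like terms]
= −72vw + 324v^2 − 324v + 36v^2w − 162v^3 + 162v^2 + 74vw^2 − 333v^2w + 333vw − 74w^2 + 333vw − 333w − 40w^3 + 180vw^2 − 180w^2 + 36w − 162v + 162    [distributive law]
= 594vw + 486v^2 − 486v − 297v^2w − 162v^3 + 254vw^2 − 254w^2 − 297w − 40w^3 + 162    [combine like terms]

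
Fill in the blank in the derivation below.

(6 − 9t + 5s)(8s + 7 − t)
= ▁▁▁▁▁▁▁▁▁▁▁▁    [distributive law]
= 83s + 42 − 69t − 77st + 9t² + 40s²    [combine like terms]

After distributive law, the bracketed line is:

48s + 42 − 6t − 72st − 63t + 9t² + 40s² + 35s − 5st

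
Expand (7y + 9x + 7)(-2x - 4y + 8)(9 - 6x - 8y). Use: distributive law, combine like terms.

-1082xy + 444x²y + 568xy² - 476y² + 224y³ - 196y - 510x² + 108x³ + 186x + 504

(7y + 9x + 7)(-2x - 4y + 8)(9 - 6x - 8y)
= (-14xy - 28y² + 56y - 18x² - 36xy + 72x - 14x - 28y + 56)(9 - 6x - 8y)    [distributive law]
= (-50xy - 28y² + 28y - 18x² + 58x + 56)(9 - 6x - 8y)    [combine like terms]
= -450xy + 300x²y + 400xy² - 252y² + 168xy² + 224y³ + 252y - 168xy - 224y² - 162x² + 108x³ + 144x²y + 522x - 348x² - 464xy + 504 - 336x - 448y    [distributive law]
= -1082xy + 444x²y + 568xy² - 476y² + 224y³ - 196y - 510x² + 108x³ + 186x + 504    [combine like terms]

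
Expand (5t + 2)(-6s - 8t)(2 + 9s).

(5t + 2)(-6s - 8t)(2 + 9s)
= (-30st - 40t² - 12s - 16t)(2 + 9s)    [distributive law]
= -60st - 270s²t - 80t² - 360st² - 24s - 108s² - 32t - 144st    [distributive law]
= -204st - 270s²t - 80t² - 360st² - 24s - 108s² - 32t    [combine like terms]

-204st - 270s²t - 80t² - 360st² - 24s - 108s² - 32t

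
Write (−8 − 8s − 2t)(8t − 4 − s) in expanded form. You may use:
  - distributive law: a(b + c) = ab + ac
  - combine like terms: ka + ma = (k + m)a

−56t + 32 + 40s − 62st + 8s² − 16t²

(−8 − 8s − 2t)(8t − 4 − s)
= −64t + 32 + 8s − 64st + 32s + 8s² − 16t² + 8t + 2st    [distributive law]
= −56t + 32 + 40s − 62st + 8s² − 16t²    [combine like terms]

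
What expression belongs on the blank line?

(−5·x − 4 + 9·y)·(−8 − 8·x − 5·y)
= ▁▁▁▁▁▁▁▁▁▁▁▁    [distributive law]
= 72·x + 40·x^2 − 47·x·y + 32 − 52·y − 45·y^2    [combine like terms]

Applying distributive law to the line above:

40·x + 40·x^2 + 25·x·y + 32 + 32·x + 20·y − 72·y − 72·x·y − 45·y^2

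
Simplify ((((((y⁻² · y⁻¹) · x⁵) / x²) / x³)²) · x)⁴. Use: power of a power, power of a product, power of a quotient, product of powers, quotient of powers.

((((((y⁻² · y⁻¹) · x⁵) / x²) / x³)²) · x)⁴
= ((((((y⁻² · y⁻¹) · x⁵) / x²) / x³)²)⁴) · (x⁴)    [power of a product]
= (((((y⁻² · y⁻¹) · x⁵) / x²) / x³)⁸) · (x⁴)    [power of a power]
= (((((y⁻² · y⁻¹) · x⁵) / x²)⁸) / ((x³)⁸)) · (x⁴)    [power of a quotient]
= (((((y⁻² · y⁻¹) · x⁵)⁸) / ((x²)⁸)) / ((x³)⁸)) · (x⁴)    [power of a quotient]
= (((((y⁻² · y⁻¹)⁸) · ((x⁵)⁸)) / ((x²)⁸)) / ((x³)⁸)) · (x⁴)    [power of a product]
= ((((((y⁻²)⁸) · ((y⁻¹)⁸)) · ((x⁵)⁸)) / ((x²)⁸)) / ((x³)⁸)) · (x⁴)    [power of a product]
= ((((y⁻¹⁶ · ((y⁻¹)⁸)) · ((x⁵)⁸)) / ((x²)⁸)) / ((x³)⁸)) · (x⁴)    [power of a power]
= ((((y⁻¹⁶ · y⁻⁸) · ((x⁵)⁸)) / ((x²)⁸)) / ((x³)⁸)) · (x⁴)    [power of a power]
= (((y⁻²⁴ · ((x⁵)⁸)) / ((x²)⁸)) / ((x³)⁸)) · (x⁴)    [product of powers]
= (((y⁻²⁴ · x⁴⁰) / ((x²)⁸)) / ((x³)⁸)) · (x⁴)    [power of a power]
= (((y⁻²⁴ · x⁴⁰) / x¹⁶) / ((x³)⁸)) · (x⁴)    [power of a power]
= (((y⁻²⁴ · x⁴⁰) / x¹⁶) / x²⁴) · (x⁴)    [power of a power]
= x⁴y⁻²⁴    [quotient of powers; product of powers]

x⁴y⁻²⁴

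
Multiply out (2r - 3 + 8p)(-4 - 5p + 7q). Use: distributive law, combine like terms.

-8r - 10pr + 14qr + 12 - 17p - 21q - 40p^2 + 56pq

(2r - 3 + 8p)(-4 - 5p + 7q)
= -8r - 10pr + 14qr + 12 + 15p - 21q - 32p - 40p^2 + 56pq    [distributive law]
= -8r - 10pr + 14qr + 12 - 17p - 21q - 40p^2 + 56pq    [combine like terms]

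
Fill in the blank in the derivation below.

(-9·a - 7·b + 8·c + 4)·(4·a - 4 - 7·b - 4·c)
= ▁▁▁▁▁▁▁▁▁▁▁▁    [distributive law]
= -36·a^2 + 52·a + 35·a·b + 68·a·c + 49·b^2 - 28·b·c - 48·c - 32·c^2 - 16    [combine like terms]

By distributive law:

-36·a^2 + 36·a + 63·a·b + 36·a·c - 28·a·b + 28·b + 49·b^2 + 28·b·c + 32·a·c - 32·c - 56·b·c - 32·c^2 + 16·a - 16 - 28·b - 16·c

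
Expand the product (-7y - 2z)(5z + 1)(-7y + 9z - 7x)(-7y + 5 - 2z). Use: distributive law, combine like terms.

-1715y^3z + 1470y^2z + 1225y^2z^2 - 1001yz^2 + 1120yz^3 - 1715xy^2z + 1029xyz - 980xyz^2 - 343y^3 + 245y^2 - 245yz - 343xy^2 + 245xy - 414z^3 + 180z^4 + 322xz^2 - 140xz^3 - 90z^2 + 70xz

(-7y - 2z)(5z + 1)(-7y + 9z - 7x)(-7y + 5 - 2z)
= (-35yz - 7y - 10z^2 - 2z)(-7y + 9z - 7x)(-7y + 5 - 2z)    [distributive law]
= (245y^2z - 315yz^2 + 245xyz + 49y^2 - 63yz + 49xy + 70yz^2 - 90z^3 + 70xz^2 + 14yz - 18z^2 + 14xz)(-7y + 5 - 2z)    [distributive law]
= (245y^2z - 245yz^2 + 245xyz + 49y^2 - 49yz + 49xy - 90z^3 + 70xz^2 - 18z^2 + 14xz)(-7y + 5 - 2z)    [combine like terms]
= -1715y^3z + 1225y^2z - 490y^2z^2 + 1715y^2z^2 - 1225yz^2 + 490yz^3 - 1715xy^2z + 1225xyz - 490xyz^2 - 343y^3 + 245y^2 - 98y^2z + 343y^2z - 245yz + 98yz^2 - 343xy^2 + 245xy - 98xyz + 630yz^3 - 450z^3 + 180z^4 - 490xyz^2 + 350xz^2 - 140xz^3 + 126yz^2 - 90z^2 + 36z^3 - 98xyz + 70xz - 28xz^2    [distributive law]
= -1715y^3z + 1470y^2z + 1225y^2z^2 - 1001yz^2 + 1120yz^3 - 1715xy^2z + 1029xyz - 980xyz^2 - 343y^3 + 245y^2 - 245yz - 343xy^2 + 245xy - 414z^3 + 180z^4 + 322xz^2 - 140xz^3 - 90z^2 + 70xz    [combine like terms]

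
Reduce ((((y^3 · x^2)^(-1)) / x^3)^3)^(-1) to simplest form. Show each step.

x^15y^9

((((y^3 · x^2)^(-1)) / x^3)^3)^(-1)
= (((y^3 · x^2)^(-1)) / x^3)^(-3)    [power of a power]
= (((y^3 · x^2)^(-1))^(-3)) / ((x^3)^(-3))    [power of a quotient]
= ((y^3 · x^2)^3) / ((x^3)^(-3))    [power of a power]
= (((y^3)^3) · ((x^2)^3)) / ((x^3)^(-3))    [power of a product]
= (y^9 · ((x^2)^3)) / ((x^3)^(-3))    [power of a power]
= (y^9 · x^6) / ((x^3)^(-3))    [power of a power]
= (y^9 · x^6) / x^(-9)    [power of a power]
= x^15y^9    [quotient of powers]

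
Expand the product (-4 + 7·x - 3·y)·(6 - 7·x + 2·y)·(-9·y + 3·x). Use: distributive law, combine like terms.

(-4 + 7·x - 3·y)·(6 - 7·x + 2·y)·(-9·y + 3·x)
= (-24 + 28·x - 8·y + 42·x - 49·x^2 + 14·x·y - 18·y + 21·x·y - 6·y^2)·(-9·y + 3·x)    [distributive law]
= (-24 + 70·x - 26·y - 49·x^2 + 35·x·y - 6·y^2)·(-9·y + 3·x)    [combine like terms]
= 216·y - 72·x - 630·x·y + 210·x^2 + 234·y^2 - 78·x·y + 441·x^2·y - 147·x^3 - 315·x·y^2 + 105·x^2·y + 54·y^3 - 18·x·y^2    [distributive law]
= 216·y - 72·x - 708·x·y + 210·x^2 + 234·y^2 + 546·x^2·y - 147·x^3 - 333·x·y^2 + 54·y^3    [combine like terms]

216·y - 72·x - 708·x·y + 210·x^2 + 234·y^2 + 546·x^2·y - 147·x^3 - 333·x·y^2 + 54·y^3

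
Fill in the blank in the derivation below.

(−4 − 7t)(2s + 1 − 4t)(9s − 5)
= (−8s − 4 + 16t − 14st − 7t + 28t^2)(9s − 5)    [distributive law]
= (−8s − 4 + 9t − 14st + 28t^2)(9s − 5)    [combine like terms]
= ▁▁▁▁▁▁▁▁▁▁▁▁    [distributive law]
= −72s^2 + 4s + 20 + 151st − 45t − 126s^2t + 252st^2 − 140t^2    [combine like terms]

Applying distributive law to the line above:

−72s^2 + 40s − 36s + 20 + 81st − 45t − 126s^2t + 70st + 252st^2 − 140t^2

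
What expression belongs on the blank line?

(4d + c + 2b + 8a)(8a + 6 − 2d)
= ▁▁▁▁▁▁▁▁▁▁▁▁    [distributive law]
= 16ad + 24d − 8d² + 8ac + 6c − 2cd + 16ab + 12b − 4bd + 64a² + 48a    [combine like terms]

By distributive law:

32ad + 24d − 8d² + 8ac + 6c − 2cd + 16ab + 12b − 4bd + 64a² + 48a − 16ad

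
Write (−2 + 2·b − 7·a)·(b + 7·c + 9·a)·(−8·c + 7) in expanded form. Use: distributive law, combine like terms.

114·b·c − 14·b + 112·c^2 − 98·c − 199·a·c − 126·a − 16·b^2·c + 14·b^2 − 112·b·c^2 − 88·a·b·c + 77·a·b + 392·a·c^2 + 504·a^2·c − 441·a^2

(−2 + 2·b − 7·a)·(b + 7·c + 9·a)·(−8·c + 7)
= (−2·b − 14·c − 18·a + 2·b^2 + 14·b·c + 18·a·b − 7·a·b − 49·a·c − 63·a^2)·(−8·c + 7)    [distributive law]
= (−2·b − 14·c − 18·a + 2·b^2 + 14·b·c + 11·a·b − 49·a·c − 63·a^2)·(−8·c + 7)    [combine like terms]
= 16·b·c − 14·b + 112·c^2 − 98·c + 144·a·c − 126·a − 16·b^2·c + 14·b^2 − 112·b·c^2 + 98·b·c − 88·a·b·c + 77·a·b + 392·a·c^2 − 343·a·c + 504·a^2·c − 441·a^2    [distributive law]
= 114·b·c − 14·b + 112·c^2 − 98·c − 199·a·c − 126·a − 16·b^2·c + 14·b^2 − 112·b·c^2 − 88·a·b·c + 77·a·b + 392·a·c^2 + 504·a^2·c − 441·a^2    [combine like terms]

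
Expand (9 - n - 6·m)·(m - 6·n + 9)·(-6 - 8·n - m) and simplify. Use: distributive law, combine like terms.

189·m + 213·m·n + 81·m^2 - 270·n + 468·n^2 - 486 - 286·m·n^2 + 13·m^2·n - 48·n^3 + 6·m^3

(9 - n - 6·m)·(m - 6·n + 9)·(-6 - 8·n - m)
= (9·m - 54·n + 81 - m·n + 6·n^2 - 9·n - 6·m^2 + 36·m·n - 54·m)·(-6 - 8·n - m)    [distributive law]
= (-45·m - 63·n + 81 + 35·m·n + 6·n^2 - 6·m^2)·(-6 - 8·n - m)    [combine like terms]
= 270·m + 360·m·n + 45·m^2 + 378·n + 504·n^2 + 63·m·n - 486 - 648·n - 81·m - 210·m·n - 280·m·n^2 - 35·m^2·n - 36·n^2 - 48·n^3 - 6·m·n^2 + 36·m^2 + 48·m^2·n + 6·m^3    [distributive law]
= 189·m + 213·m·n + 81·m^2 - 270·n + 468·n^2 - 486 - 286·m·n^2 + 13·m^2·n - 48·n^3 + 6·m^3    [combine like terms]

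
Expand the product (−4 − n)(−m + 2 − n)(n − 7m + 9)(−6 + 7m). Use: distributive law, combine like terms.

(−4 − n)(−m + 2 − n)(n − 7m + 9)(−6 + 7m)
= (4m − 8 + 4n + mn − 2n + n^2)(n − 7m + 9)(−6 + 7m)    [distributive law]
= (4m − 8 + 2n + mn + n^2)(n − 7m + 9)(−6 + 7m)    [combine like terms]
= (4mn − 28m^2 + 36m − 8n + 56m − 72 + 2n^2 − 14mn + 18n + mn^2 − 7m^2n + 9mn + n^3 − 7mn^2 + 9n^2)(−6 + 7m)    [distributive law]
= (−mn − 28m^2 + 92m + 10n − 72 + 11n^2 − 6mn^2 − 7m^2n + n^3)(−6 + 7m)    [combine like terms]
= 6mn − 7m^2n + 168m^2 − 196m^3 − 552m + 644m^2 − 60n + 70mn + 432 − 504m − 66n^2 + 77mn^2 + 36mn^2 − 42m^2n^2 + 42m^2n − 49m^3n − 6n^3 + 7mn^3    [distributive law]
= 76mn + 35m^2n + 812m^2 − 196m^3 − 1056m − 60n + 432 − 66n^2 + 113mn^2 − 42m^2n^2 − 49m^3n − 6n^3 + 7mn^3    [combine like terms]

76mn + 35m^2n + 812m^2 − 196m^3 − 1056m − 60n + 432 − 66n^2 + 113mn^2 − 42m^2n^2 − 49m^3n − 6n^3 + 7mn^3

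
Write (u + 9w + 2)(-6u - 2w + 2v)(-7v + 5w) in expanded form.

(u + 9w + 2)(-6u - 2w + 2v)(-7v + 5w)
= (-6u^2 - 2uw + 2uv - 54uw - 18w^2 + 18vw - 12u - 4w + 4v)(-7v + 5w)    [distributive law]
= (-6u^2 - 56uw + 2uv - 18w^2 + 18vw - 12u - 4w + 4v)(-7v + 5w)    [combine like terms]
= 42u^2v - 30u^2w + 392uvw - 280uw^2 - 14uv^2 + 10uvw + 126vw^2 - 90w^3 - 126v^2w + 90vw^2 + 84uv - 60uw + 28vw - 20w^2 - 28v^2 + 20vw    [distributive law]
= 42u^2v - 30u^2w + 402uvw - 280uw^2 - 14uv^2 + 216vw^2 - 90w^3 - 126v^2w + 84uv - 60uw + 48vw - 20w^2 - 28v^2    [combine like terms]

42u^2v - 30u^2w + 402uvw - 280uw^2 - 14uv^2 + 216vw^2 - 90w^3 - 126v^2w + 84uv - 60uw + 48vw - 20w^2 - 28v^2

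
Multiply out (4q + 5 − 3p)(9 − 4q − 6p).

(4q + 5 − 3p)(9 − 4q − 6p)
= 36q − 16q² − 24pq + 45 − 20q − 30p − 27p + 12pq + 18p²    [distributive law]
= 16q − 16q² − 12pq + 45 − 57p + 18p²    [combine like terms]

16q − 16q² − 12pq + 45 − 57p + 18p²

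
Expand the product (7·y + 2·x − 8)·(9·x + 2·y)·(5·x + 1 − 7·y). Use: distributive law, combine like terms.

209·x^2·y + 491·x·y − 399·x·y^2 + 126·y^2 − 98·y^3 + 90·x^3 − 342·x^2 − 72·x − 16·y

(7·y + 2·x − 8)·(9·x + 2·y)·(5·x + 1 − 7·y)
= (63·x·y + 14·y^2 + 18·x^2 + 4·x·y − 72·x − 16·y)·(5·x + 1 − 7·y)    [distributive law]
= (67·x·y + 14·y^2 + 18·x^2 − 72·x − 16·y)·(5·x + 1 − 7·y)    [combine like terms]
= 335·x^2·y + 67·x·y − 469·x·y^2 + 70·x·y^2 + 14·y^2 − 98·y^3 + 90·x^3 + 18·x^2 − 126·x^2·y − 360·x^2 − 72·x + 504·x·y − 80·x·y − 16·y + 112·y^2    [distributive law]
= 209·x^2·y + 491·x·y − 399·x·y^2 + 126·y^2 − 98·y^3 + 90·x^3 − 342·x^2 − 72·x − 16·y    [combine like terms]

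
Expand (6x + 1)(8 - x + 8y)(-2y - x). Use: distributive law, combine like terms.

(6x + 1)(8 - x + 8y)(-2y - x)
= (48x - 6x^2 + 48xy + 8 - x + 8y)(-2y - x)    [distributive law]
= (47x - 6x^2 + 48xy + 8 + 8y)(-2y - x)    [combine like terms]
= -94xy - 47x^2 + 12x^2y + 6x^3 - 96xy^2 - 48x^2y - 16y - 8x - 16y^2 - 8xy    [distributive law]
= -102xy - 47x^2 - 36x^2y + 6x^3 - 96xy^2 - 16y - 8x - 16y^2    [combine like terms]

-102xy - 47x^2 - 36x^2y + 6x^3 - 96xy^2 - 16y - 8x - 16y^2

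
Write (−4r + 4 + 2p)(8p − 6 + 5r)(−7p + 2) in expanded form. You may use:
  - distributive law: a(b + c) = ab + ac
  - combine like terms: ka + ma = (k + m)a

154p^2r − 352pr + 88r + 140pr^2 − 40r^2 − 108p^2 + 208p − 48 − 112p^3

(−4r + 4 + 2p)(8p − 6 + 5r)(−7p + 2)
= (−32pr + 24r − 20r^2 + 32p − 24 + 20r + 16p^2 − 12p + 10pr)(−7p + 2)    [distributive law]
= (−22pr + 44r − 20r^2 + 20p − 24 + 16p^2)(−7p + 2)    [combine like terms]
= 154p^2r − 44pr − 308pr + 88r + 140pr^2 − 40r^2 − 140p^2 + 40p + 168p − 48 − 112p^3 + 32p^2    [distributive law]
= 154p^2r − 352pr + 88r + 140pr^2 − 40r^2 − 108p^2 + 208p − 48 − 112p^3    [combine like terms]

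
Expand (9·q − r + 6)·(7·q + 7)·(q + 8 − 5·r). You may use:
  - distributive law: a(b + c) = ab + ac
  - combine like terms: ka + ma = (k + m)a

(9·q − r + 6)·(7·q + 7)·(q + 8 − 5·r)
= (63·q^2 + 63·q − 7·q·r − 7·r + 42·q + 42)·(q + 8 − 5·r)    [distributive law]
= (63·q^2 + 105·q − 7·q·r − 7·r + 42)·(q + 8 − 5·r)    [combine like terms]
= 63·q^3 + 504·q^2 − 315·q^2·r + 105·q^2 + 840·q − 525·q·r − 7·q^2·r − 56·q·r + 35·q·r^2 − 7·q·r − 56·r + 35·r^2 + 42·q + 336 − 210·r    [distributive law]
= 63·q^3 + 609·q^2 − 322·q^2·r + 882·q − 588·q·r + 35·q·r^2 − 266·r + 35·r^2 + 336    [combine like terms]

63·q^3 + 609·q^2 − 322·q^2·r + 882·q − 588·q·r + 35·q·r^2 − 266·r + 35·r^2 + 336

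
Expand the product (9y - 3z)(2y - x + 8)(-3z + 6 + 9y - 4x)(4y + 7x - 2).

-432y^3z - 444xy^2z - 1656y^2z + 2700y^3 + 4230xy^2 + 216y^2 + 648y^4 + 522xy^3 - 927x^2y^2 + 498x^2yz - 2976xyz - 2466x^2y + 3708xy + 252x^3y + 360yz - 864y + 72y^2z^2 + 90xyz^2 + 252yz^2 - 63x^2z^2 + 522xz^2 + 822x^2z - 1236xz - 84x^3z - 144z^2 + 288z

(9y - 3z)(2y - x + 8)(-3z + 6 + 9y - 4x)(4y + 7x - 2)
= (18y^2 - 9xy + 72y - 6yz + 3xz - 24z)(-3z + 6 + 9y - 4x)(4y + 7x - 2)    [distributive law]
= (-54y^2z + 108y^2 + 162y^3 - 72xy^2 + 27xyz - 54xy - 81xy^2 + 36x^2y - 216yz + 432y + 648y^2 - 288xy + 18yz^2 - 36yz - 54y^2z + 24xyz - 9xz^2 + 18xz + 27xyz - 12x^2z + 72z^2 - 144z - 216yz + 96xz)(4y + 7x - 2)    [distributive law]
= (-108y^2z + 756y^2 + 162y^3 - 153xy^2 + 78xyz - 342xy + 36x^2y - 468yz + 432y + 18yz^2 - 9xz^2 + 114xz - 12x^2z + 72z^2 - 144z)(4y + 7x - 2)    [combine like terms]
= -432y^3z - 756xy^2z + 216y^2z + 3024y^3 + 5292xy^2 - 1512y^2 + 648y^4 + 1134xy^3 - 324y^3 - 612xy^3 - 1071x^2y^2 + 306xy^2 + 312xy^2z + 546x^2yz - 156xyz - 1368xy^2 - 2394x^2y + 684xy + 144x^2y^2 + 252x^3y - 72x^2y - 1872y^2z - 3276xyz + 936yz + 1728y^2 + 3024xy - 864y + 72y^2z^2 + 126xyz^2 - 36yz^2 - 36xyz^2 - 63x^2z^2 + 18xz^2 + 456xyz + 798x^2z - 228xz - 48x^2yz - 84x^3z + 24x^2z + 288yz^2 + 504xz^2 - 144z^2 - 576yz - 1008xz + 288z    [distributive law]
= -432y^3z - 444xy^2z - 1656y^2z + 2700y^3 + 4230xy^2 + 216y^2 + 648y^4 + 522xy^3 - 927x^2y^2 + 498x^2yz - 2976xyz - 2466x^2y + 3708xy + 252x^3y + 360yz - 864y + 72y^2z^2 + 90xyz^2 + 252yz^2 - 63x^2z^2 + 522xz^2 + 822x^2z - 1236xz - 84x^3z - 144z^2 + 288z    [combine like terms]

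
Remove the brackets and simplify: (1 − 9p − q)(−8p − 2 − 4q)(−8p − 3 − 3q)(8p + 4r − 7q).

(1 − 9p − q)(−8p − 2 − 4q)(−8p − 3 − 3q)(8p + 4r − 7q)
= (−8p − 2 − 4q + 72p^2 + 18p + 36pq + 8pq + 2q + 4q^2)(−8p − 3 − 3q)(8p + 4r − 7q)    [distributive law]
= (10p − 2 − 2q + 72p^2 + 44pq + 4q^2)(−8p − 3 − 3q)(8p + 4r − 7q)    [combine like terms]
= (−80p^2 − 30p − 30pq + 16p + 6 + 6q + 16pq + 6q + 6q^2 − 576p^3 − 216p^2 − 216p^2q − 352p^2q − 132pq − 132pq^2 − 32pq^2 − 12q^2 − 12q^3)(8p + 4r − 7q)    [distributive law]
= (−296p^2 − 14p − 146pq + 6 + 12q − 6q^2 − 576p^3 − 568p^2q − 164pq^2 − 12q^3)(8p + 4r − 7q)    [combine like terms]
= −2368p^3 − 1184p^2r + 2072p^2q − 112p^2 − 56pr + 98pq − 1168p^2q − 584pqr + 1022pq^2 + 48p + 24r − 42q + 96pq + 48qr − 84q^2 − 48pq^2 − 24q^2r + 42q^3 − 4608p^4 − 2304p^3r + 4032p^3q − 4544p^3q − 2272p^2qr + 3976p^2q^2 − 1312p^2q^2 − 656pq^2r + 1148pq^3 − 96pq^3 − 48q^3r + 84q^4    [distributive law]
= −2368p^3 − 1184p^2r + 904p^2q − 112p^2 − 56pr + 194pq − 584pqr + 974pq^2 + 48p + 24r − 42q + 48qr − 84q^2 − 24q^2r + 42q^3 − 4608p^4 − 2304p^3r − 512p^3q − 2272p^2qr + 2664p^2q^2 − 656pq^2r + 1052pq^3 − 48q^3r + 84q^4    [combine like terms]

−2368p^3 − 1184p^2r + 904p^2q − 112p^2 − 56pr + 194pq − 584pqr + 974pq^2 + 48p + 24r − 42q + 48qr − 84q^2 − 24q^2r + 42q^3 − 4608p^4 − 2304p^3r − 512p^3q − 2272p^2qr + 2664p^2q^2 − 656pq^2r + 1052pq^3 − 48q^3r + 84q^4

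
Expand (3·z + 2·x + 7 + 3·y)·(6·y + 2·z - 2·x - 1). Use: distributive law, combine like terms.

(3·z + 2·x + 7 + 3·y)·(6·y + 2·z - 2·x - 1)
= 18·y·z + 6·z² - 6·x·z - 3·z + 12·x·y + 4·x·z - 4·x² - 2·x + 42·y + 14·z - 14·x - 7 + 18·y² + 6·y·z - 6·x·y - 3·y    [distributive law]
= 24·y·z + 6·z² - 2·x·z + 11·z + 6·x·y - 4·x² - 16·x + 39·y - 7 + 18·y²    [combine like terms]

24·y·z + 6·z² - 2·x·z + 11·z + 6·x·y - 4·x² - 16·x + 39·y - 7 + 18·y²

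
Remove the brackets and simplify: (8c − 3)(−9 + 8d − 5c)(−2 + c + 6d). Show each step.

141c + 23c^2 − 494cd − 176c^2d + 384cd^2 − 40c^3 − 54 + 210d − 144d^2

(8c − 3)(−9 + 8d − 5c)(−2 + c + 6d)
= (−72c + 64cd − 40c^2 + 27 − 24d + 15c)(−2 + c + 6d)    [distributive law]
= (−57c + 64cd − 40c^2 + 27 − 24d)(−2 + c + 6d)    [combine like terms]
= 114c − 57c^2 − 342cd − 128cd + 64c^2d + 384cd^2 + 80c^2 − 40c^3 − 240c^2d − 54 + 27c + 162d + 48d − 24cd − 144d^2    [distributive law]
= 141c + 23c^2 − 494cd − 176c^2d + 384cd^2 − 40c^3 − 54 + 210d − 144d^2    [combine like terms]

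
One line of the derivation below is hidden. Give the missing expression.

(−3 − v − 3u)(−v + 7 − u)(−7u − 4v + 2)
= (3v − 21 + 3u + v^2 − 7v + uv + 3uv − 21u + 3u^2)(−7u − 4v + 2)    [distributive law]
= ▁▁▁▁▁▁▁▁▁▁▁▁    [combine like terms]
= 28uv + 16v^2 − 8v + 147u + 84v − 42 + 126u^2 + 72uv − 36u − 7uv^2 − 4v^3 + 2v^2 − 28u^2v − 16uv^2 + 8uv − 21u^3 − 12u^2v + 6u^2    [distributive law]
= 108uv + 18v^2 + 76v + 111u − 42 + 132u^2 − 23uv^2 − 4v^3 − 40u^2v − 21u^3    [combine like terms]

By combine like terms:

(−4v − 21 − 18u + v^2 + 4uv + 3u^2)(−7u − 4v + 2)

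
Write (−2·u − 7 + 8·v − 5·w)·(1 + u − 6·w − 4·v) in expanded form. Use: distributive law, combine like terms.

−9·u − 2·u² + 7·u·w + 16·u·v − 7 + 37·w + 36·v − 28·v·w − 32·v² + 30·w²

(−2·u − 7 + 8·v − 5·w)·(1 + u − 6·w − 4·v)
= −2·u − 2·u² + 12·u·w + 8·u·v − 7 − 7·u + 42·w + 28·v + 8·v + 8·u·v − 48·v·w − 32·v² − 5·w − 5·u·w + 30·w² + 20·v·w    [distributive law]
= −9·u − 2·u² + 7·u·w + 16·u·v − 7 + 37·w + 36·v − 28·v·w − 32·v² + 30·w²    [combine like terms]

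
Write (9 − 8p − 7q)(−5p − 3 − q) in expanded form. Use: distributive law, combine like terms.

(9 − 8p − 7q)(−5p − 3 − q)
= −45p − 27 − 9q + 40p^2 + 24p + 8pq + 35pq + 21q + 7q^2    [distributive law]
= −21p − 27 + 12q + 40p^2 + 43pq + 7q^2    [combine like terms]

−21p − 27 + 12q + 40p^2 + 43pq + 7q^2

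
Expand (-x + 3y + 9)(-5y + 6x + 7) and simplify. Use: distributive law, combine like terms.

(-x + 3y + 9)(-5y + 6x + 7)
= 5xy - 6x^2 - 7x - 15y^2 + 18xy + 21y - 45y + 54x + 63    [distributive law]
= 23xy - 6x^2 + 47x - 15y^2 - 24y + 63    [combine like terms]

23xy - 6x^2 + 47x - 15y^2 - 24y + 63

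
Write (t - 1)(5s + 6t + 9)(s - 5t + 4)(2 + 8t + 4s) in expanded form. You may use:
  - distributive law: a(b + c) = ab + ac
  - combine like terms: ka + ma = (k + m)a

(t - 1)(5s + 6t + 9)(s - 5t + 4)(2 + 8t + 4s)
= (5st + 6t^2 + 9t - 5s - 6t - 9)(s - 5t + 4)(2 + 8t + 4s)    [distributive law]
= (5st + 6t^2 + 3t - 5s - 9)(s - 5t + 4)(2 + 8t + 4s)    [combine like terms]
= (5s^2t - 25st^2 + 20st + 6st^2 - 30t^3 + 24t^2 + 3st - 15t^2 + 12t - 5s^2 + 25st - 20s - 9s + 45t - 36)(2 + 8t + 4s)    [distributive law]
= (5s^2t - 19st^2 + 48st - 30t^3 + 9t^2 + 57t - 5s^2 - 29s - 36)(2 + 8t + 4s)    [combine like terms]
= 10s^2t + 40s^2t^2 + 20s^3t - 38st^2 - 152st^3 - 76s^2t^2 + 96st + 384st^2 + 192s^2t - 60t^3 - 240t^4 - 120st^3 + 18t^2 + 72t^3 + 36st^2 + 114t + 456t^2 + 228st - 10s^2 - 40s^2t - 20s^3 - 58s - 232st - 116s^2 - 72 - 288t - 144s    [distributive law]
= 162s^2t - 36s^2t^2 + 20s^3t + 382st^2 - 272st^3 + 92st + 12t^3 - 240t^4 + 474t^2 - 174t - 126s^2 - 20s^3 - 202s - 72    [combine like terms]

162s^2t - 36s^2t^2 + 20s^3t + 382st^2 - 272st^3 + 92st + 12t^3 - 240t^4 + 474t^2 - 174t - 126s^2 - 20s^3 - 202s - 72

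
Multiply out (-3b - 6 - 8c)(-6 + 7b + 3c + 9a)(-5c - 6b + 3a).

(-3b - 6 - 8c)(-6 + 7b + 3c + 9a)(-5c - 6b + 3a)
= (18b - 21b^2 - 9bc - 27ab + 36 - 42b - 18c - 54a + 48c - 56bc - 24c^2 - 72ac)(-5c - 6b + 3a)    [distributive law]
= (-24b - 21b^2 - 65bc - 27ab + 36 + 30c - 54a - 24c^2 - 72ac)(-5c - 6b + 3a)    [combine like terms]
= 120bc + 144b^2 - 72ab + 105b^2c + 126b^3 - 63ab^2 + 325bc^2 + 390b^2c - 195abc + 135abc + 162ab^2 - 81a^2b - 180c - 216b + 108a - 150c^2 - 180bc + 90ac + 270ac + 324ab - 162a^2 + 120c^3 + 144bc^2 - 72ac^2 + 360ac^2 + 432abc - 216a^2c    [distributive law]
= -60bc + 144b^2 + 252ab + 495b^2c + 126b^3 + 99ab^2 + 469bc^2 + 372abc - 81a^2b - 180c - 216b + 108a - 150c^2 + 360ac - 162a^2 + 120c^3 + 288ac^2 - 216a^2c    [combine like terms]

-60bc + 144b^2 + 252ab + 495b^2c + 126b^3 + 99ab^2 + 469bc^2 + 372abc - 81a^2b - 180c - 216b + 108a - 150c^2 + 360ac - 162a^2 + 120c^3 + 288ac^2 - 216a^2c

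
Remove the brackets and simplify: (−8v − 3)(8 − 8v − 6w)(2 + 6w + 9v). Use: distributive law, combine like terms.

−296v + 18vw − 232v² + 816v²w + 576v³ + 288vw² − 48 − 108w + 108w²

(−8v − 3)(8 − 8v − 6w)(2 + 6w + 9v)
= (−64v + 64v² + 48vw − 24 + 24v + 18w)(2 + 6w + 9v)    [distributive law]
= (−40v + 64v² + 48vw − 24 + 18w)(2 + 6w + 9v)    [combine like terms]
= −80v − 240vw − 360v² + 128v² + 384v²w + 576v³ + 96vw + 288vw² + 432v²w − 48 − 144w − 216v + 36w + 108w² + 162vw    [distributive law]
= −296v + 18vw − 232v² + 816v²w + 576v³ + 288vw² − 48 − 108w + 108w²    [combine like terms]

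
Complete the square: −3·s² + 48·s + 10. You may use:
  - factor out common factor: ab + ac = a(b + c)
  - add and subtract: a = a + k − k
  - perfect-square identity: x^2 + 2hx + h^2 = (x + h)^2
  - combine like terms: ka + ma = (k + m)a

−3·s² + 48·s + 10
= −3(s² − 16·s) + 10    [factor out -3 from the s-terms]
= −3(s² − 16·s + 64 − 64) + 10    [add and subtract 64 inside the bracket]
= −3(s − 8)² + 192 + 10    [perfect-square identity]
= −3(s − 8)² + 202    [combine constants]

−3(s − 8)² + 202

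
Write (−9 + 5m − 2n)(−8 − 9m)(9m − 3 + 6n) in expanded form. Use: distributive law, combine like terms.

(−9 + 5m − 2n)(−8 − 9m)(9m − 3 + 6n)
= (72 + 81m − 40m − 45m^2 + 16n + 18mn)(9m − 3 + 6n)    [distributive law]
= (72 + 41m − 45m^2 + 16n + 18mn)(9m − 3 + 6n)    [combine like terms]
= 648m − 216 + 432n + 369m^2 − 123m + 246mn − 405m^3 + 135m^2 − 270m^2n + 144mn − 48n + 96n^2 + 162m^2n − 54mn + 108mn^2    [distributive law]
= 525m − 216 + 384n + 504m^2 + 336mn − 405m^3 − 108m^2n + 96n^2 + 108mn^2    [combine like terms]

525m − 216 + 384n + 504m^2 + 336mn − 405m^3 − 108m^2n + 96n^2 + 108mn^2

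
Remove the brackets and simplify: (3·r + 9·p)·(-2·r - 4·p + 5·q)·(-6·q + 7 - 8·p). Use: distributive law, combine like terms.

(3·r + 9·p)·(-2·r - 4·p + 5·q)·(-6·q + 7 - 8·p)
= (-6·r^2 - 12·p·r + 15·q·r - 18·p·r - 36·p^2 + 45·p·q)·(-6·q + 7 - 8·p)    [distributive law]
= (-6·r^2 - 30·p·r + 15·q·r - 36·p^2 + 45·p·q)·(-6·q + 7 - 8·p)    [combine like terms]
= 36·q·r^2 - 42·r^2 + 48·p·r^2 + 180·p·q·r - 210·p·r + 240·p^2·r - 90·q^2·r + 105·q·r - 120·p·q·r + 216·p^2·q - 252·p^2 + 288·p^3 - 270·p·q^2 + 315·p·q - 360·p^2·q    [distributive law]
= 36·q·r^2 - 42·r^2 + 48·p·r^2 + 60·p·q·r - 210·p·r + 240·p^2·r - 90·q^2·r + 105·q·r - 144·p^2·q - 252·p^2 + 288·p^3 - 270·p·q^2 + 315·p·q    [combine like terms]

36·q·r^2 - 42·r^2 + 48·p·r^2 + 60·p·q·r - 210·p·r + 240·p^2·r - 90·q^2·r + 105·q·r - 144·p^2·q - 252·p^2 + 288·p^3 - 270·p·q^2 + 315·p·q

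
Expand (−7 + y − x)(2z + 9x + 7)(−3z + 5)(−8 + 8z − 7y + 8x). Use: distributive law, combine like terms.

280z^2 + 336z^3 − 334yz^2 + 1888xz^2 − 2576z − 171yz − 3784xz − 912xyz + 1024x^2z + 840x + 2370xy − 2440x^2 + 1960 + 1435y − 48yz^3 + 42y^2z^2 − 306xyz^2 + 77y^2z + 189xy^2z − 405x^2yz − 315xy^2 + 675x^2y − 245y^2 + 48xz^3 + 264x^2z^2 + 216x^3z − 360x^3

(−7 + y − x)(2z + 9x + 7)(−3z + 5)(−8 + 8z − 7y + 8x)
= (−14z − 63x − 49 + 2yz + 9xy + 7y − 2xz − 9x^2 − 7x)(−3z + 5)(−8 + 8z − 7y + 8x)    [distributive law]
= (−14z − 70x − 49 + 2yz + 9xy + 7y − 2xz − 9x^2)(−3z + 5)(−8 + 8z − 7y + 8x)    [combine like terms]
= (42z^2 − 70z + 210xz − 350x + 147z − 245 − 6yz^2 + 10yz − 27xyz + 45xy − 21yz + 35y + 6xz^2 − 10xz + 27x^2z − 45x^2)(−8 + 8z − 7y + 8x)    [distributive law]
= (42z^2 + 77z + 200xz − 350x − 245 − 6yz^2 − 11yz − 27xyz + 45xy + 35y + 6xz^2 + 27x^2z − 45x^2)(−8 + 8z − 7y + 8x)    [combine like terms]
= −336z^2 + 336z^3 − 294yz^2 + 336xz^2 − 616z + 616z^2 − 539yz + 616xz − 1600xz + 1600xz^2 − 1400xyz + 1600x^2z + 2800x − 2800xz + 2450xy − 2800x^2 + 1960 − 1960z + 1715y − 1960x + 48yz^2 − 48yz^3 + 42y^2z^2 − 48xyz^2 + 88yz − 88yz^2 + 77y^2z − 88xyz + 216xyz − 216xyz^2 + 189xy^2z − 216x^2yz − 360xy + 360xyz − 315xy^2 + 360x^2y − 280y + 280yz − 245y^2 + 280xy − 48xz^2 + 48xz^3 − 42xyz^2 + 48x^2z^2 − 216x^2z + 216x^2z^2 − 189x^2yz + 216x^3z + 360x^2 − 360x^2z + 315x^2y − 360x^3    [distributive law]
= 280z^2 + 336z^3 − 334yz^2 + 1888xz^2 − 2576z − 171yz − 3784xz − 912xyz + 1024x^2z + 840x + 2370xy − 2440x^2 + 1960 + 1435y − 48yz^3 + 42y^2z^2 − 306xyz^2 + 77y^2z + 189xy^2z − 405x^2yz − 315xy^2 + 675x^2y − 245y^2 + 48xz^3 + 264x^2z^2 + 216x^3z − 360x^3    [combine like terms]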